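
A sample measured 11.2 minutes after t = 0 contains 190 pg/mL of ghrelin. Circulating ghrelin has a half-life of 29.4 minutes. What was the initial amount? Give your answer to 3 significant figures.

247 pg/mL

Number of half-lives elapsed: n = 11.2/29.4 ≈ 0.38095.
A₀ = A × 2^n = 190 × 2^0.38095 = 190 × 1.3022 ≈ 247.42 pg/mL.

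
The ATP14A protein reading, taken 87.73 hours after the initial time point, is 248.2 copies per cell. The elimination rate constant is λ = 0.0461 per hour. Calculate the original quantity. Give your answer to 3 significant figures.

14200 copies per cell

t½ = ln 2 / λ = 0.69315 / 0.0461 ≈ 15.036 hours.
Number of half-lives elapsed: n = 87.73/15.036 ≈ 5.8348.
A₀ = A × 2^n = 248.2 × 2^5.8348 = 248.2 × 57.074 ≈ 14166 copies per cell.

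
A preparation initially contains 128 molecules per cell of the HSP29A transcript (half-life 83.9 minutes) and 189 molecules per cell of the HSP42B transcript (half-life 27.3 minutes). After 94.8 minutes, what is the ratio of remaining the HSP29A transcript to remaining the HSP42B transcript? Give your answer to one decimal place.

HSP29A transcript: 128 × (1/2)^(94.8/83.9) = 128 × (1/2)^1.1299 ≈ 58.489 molecules per cell.
HSP42B transcript: 189 × (1/2)^(94.8/27.3) = 189 × (1/2)^3.4725 ≈ 17.027 molecules per cell.
Ratio ≈ 58.489 / 17.027 ≈ 3.4351.

3.4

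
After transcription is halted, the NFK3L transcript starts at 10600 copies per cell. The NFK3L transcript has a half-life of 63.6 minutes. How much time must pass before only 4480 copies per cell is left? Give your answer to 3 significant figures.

Fraction remaining = 4480/10600 ≈ 0.42264.
n = log₂(10600/4480) = ln(2.3661)/ln 2 ≈ 1.2425 half-lives.
t = n × t½ = 1.2425 × 63.6 ≈ 79.023 minutes.

79.0 minutes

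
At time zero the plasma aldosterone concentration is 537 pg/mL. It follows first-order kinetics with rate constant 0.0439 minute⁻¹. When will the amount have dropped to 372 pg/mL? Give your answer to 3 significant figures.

t½ = ln 2 / k = 0.69315 / 0.0439 ≈ 15.789 minutes.
Fraction remaining = 372/537 ≈ 0.69274.
n = log₂(537/372) = ln(1.4435)/ln 2 ≈ 0.52962 half-lives.
t = n × t½ = 0.52962 × 15.789 ≈ 8.3623 minutes.

8.36 minutes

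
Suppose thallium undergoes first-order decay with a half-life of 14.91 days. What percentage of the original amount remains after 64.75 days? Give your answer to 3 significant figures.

n = 64.75/14.91 ≈ 4.3427 half-lives.
Fraction remaining = (1/2)^4.3427 ≈ 0.049284, i.e. 4.9284%.

4.93%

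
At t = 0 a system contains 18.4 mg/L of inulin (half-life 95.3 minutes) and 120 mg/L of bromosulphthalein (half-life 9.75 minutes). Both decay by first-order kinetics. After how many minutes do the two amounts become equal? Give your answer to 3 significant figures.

Set 18.4·(1/2)^(t/95.3) = 120·(1/2)^(t/9.75).
Taking log₂: log₂(18.4/120) = t·(1/95.3 − 1/9.75).
log₂(0.15333) = -2.7053; 1/95.3 − 1/9.75 = -0.092071.
t = -2.7053 / -0.092071 ≈ 29.382 minutes.

29.4 minutes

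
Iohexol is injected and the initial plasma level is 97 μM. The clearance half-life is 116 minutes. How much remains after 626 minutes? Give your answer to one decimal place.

2.3 μM

Number of half-lives: n = 626/116 ≈ 5.3966.
Remaining = 97 × (1/2)^5.3966 = 97 × 0.02374 ≈ 2.3028 μM.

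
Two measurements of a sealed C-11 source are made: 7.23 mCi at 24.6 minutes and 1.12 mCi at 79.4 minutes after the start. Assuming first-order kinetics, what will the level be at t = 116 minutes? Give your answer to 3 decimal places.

0.322 mCi

Over Δt = 79.4 − 24.6 = 54.8 minutes, the level fell by a factor of 7.23/1.12 ≈ 6.4554.
n = log₂(6.4554) ≈ 2.6905 half-lives, so t½ = 54.8/2.6905 ≈ 20.368 minutes.
From t = 79.4 to t = 116: 1.12 × (1/2)^((116−79.4)/20.368) ≈ 0.32232 mCi.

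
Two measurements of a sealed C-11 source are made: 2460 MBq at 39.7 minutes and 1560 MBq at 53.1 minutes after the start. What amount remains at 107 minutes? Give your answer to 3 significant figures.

Over Δt = 53.1 − 39.7 = 13.4 minutes, the level fell by a factor of 2460/1560 ≈ 1.5769.
n = log₂(1.5769) ≈ 0.65711 half-lives, so t½ = 13.4/0.65711 ≈ 20.392 minutes.
From t = 53.1 to t = 107: 1560 × (1/2)^((107−53.1)/20.392) ≈ 249.72 MBq.

250 MBq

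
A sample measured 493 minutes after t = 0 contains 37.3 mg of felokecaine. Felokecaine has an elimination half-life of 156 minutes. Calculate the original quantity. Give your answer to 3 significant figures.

333 mg

Number of half-lives elapsed: n = 493/156 ≈ 3.1603.
A₀ = A × 2^n = 37.3 × 2^3.1603 = 37.3 × 8.9399 ≈ 333.46 mg.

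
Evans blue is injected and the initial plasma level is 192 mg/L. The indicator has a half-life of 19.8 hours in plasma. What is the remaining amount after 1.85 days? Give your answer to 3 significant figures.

Convert the elapsed time: 1.85 days = 44.4 hours.
Number of half-lives: n = 44.4/19.8 ≈ 2.2424.
Remaining = 192 × (1/2)^2.2424 = 192 × 0.21133 ≈ 40.576 mg/L.

40.6 mg/L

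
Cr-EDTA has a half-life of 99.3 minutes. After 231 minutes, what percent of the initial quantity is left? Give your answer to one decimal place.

n = 231/99.3 ≈ 2.3263 half-lives.
Fraction remaining = (1/2)^2.3263 ≈ 0.1994, i.e. 19.94%.

19.9%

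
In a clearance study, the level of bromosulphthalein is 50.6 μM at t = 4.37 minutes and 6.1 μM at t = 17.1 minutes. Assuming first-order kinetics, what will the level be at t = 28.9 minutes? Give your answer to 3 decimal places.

Over Δt = 17.1 − 4.37 = 12.73 minutes, the level fell by a factor of 50.6/6.1 ≈ 8.2951.
n = log₂(8.2951) ≈ 3.0523 half-lives, so t½ = 12.73/3.0523 ≈ 4.1707 minutes.
From t = 17.1 to t = 28.9: 6.1 × (1/2)^((28.9−17.1)/4.1707) ≈ 0.85829 μM.

0.858 μM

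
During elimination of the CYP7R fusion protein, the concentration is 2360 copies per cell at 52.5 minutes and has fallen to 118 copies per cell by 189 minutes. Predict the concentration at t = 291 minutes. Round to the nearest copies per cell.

13 copies per cell

Over Δt = 189 − 52.5 = 136.5 minutes, the level fell by a factor of 2360/118 ≈ 20.
n = log₂(20) ≈ 4.3219 half-lives, so t½ = 136.5/4.3219 ≈ 31.583 minutes.
From t = 189 to t = 291: 118 × (1/2)^((291−189)/31.583) ≈ 12.58 copies per cell.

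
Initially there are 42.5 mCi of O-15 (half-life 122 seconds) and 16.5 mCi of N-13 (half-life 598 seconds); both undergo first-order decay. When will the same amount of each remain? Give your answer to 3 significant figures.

Set 42.5·(1/2)^(t/122) = 16.5·(1/2)^(t/598).
Taking log₂: log₂(42.5/16.5) = t·(1/122 − 1/598).
log₂(2.5758) = 1.365; 1/122 − 1/598 = 0.0065245.
t = 1.365 / 0.0065245 ≈ 209.21 seconds.

209 seconds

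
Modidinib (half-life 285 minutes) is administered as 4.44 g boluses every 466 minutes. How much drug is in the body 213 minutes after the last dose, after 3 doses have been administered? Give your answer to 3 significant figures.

The 3 doses were given 1145, 679, 213 minutes ago.
Total = 4.44·(1/2)^(1145/285) + 4.44·(1/2)^(679/285) + 4.44·(1/2)^(213/285)
      = 0.27415 + 0.85151 + 2.6449 ≈ 3.7705 g.

3.77 g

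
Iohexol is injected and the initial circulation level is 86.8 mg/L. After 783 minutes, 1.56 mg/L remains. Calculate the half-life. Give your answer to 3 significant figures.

135 minutes

A/A₀ = 1.56/86.8 ≈ 0.017972.
n = log₂(55.641) ≈ 5.7981 half-lives elapsed in 783 minutes.
t½ = 783/5.7981 ≈ 135.04 minutes.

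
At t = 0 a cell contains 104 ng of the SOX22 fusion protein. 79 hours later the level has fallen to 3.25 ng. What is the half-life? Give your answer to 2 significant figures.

16 hours

A/A₀ = 3.25/104 ≈ 0.03125.
n = log₂(32) ≈ 5 half-lives elapsed in 79 hours.
t½ = 79/5 ≈ 15.8 hours.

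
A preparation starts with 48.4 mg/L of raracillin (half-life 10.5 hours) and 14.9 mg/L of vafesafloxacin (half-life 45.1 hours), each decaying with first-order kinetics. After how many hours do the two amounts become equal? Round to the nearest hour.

23 hours

Set 48.4·(1/2)^(t/10.5) = 14.9·(1/2)^(t/45.1).
Taking log₂: log₂(48.4/14.9) = t·(1/10.5 − 1/45.1).
log₂(3.2483) = 1.6997; 1/10.5 − 1/45.1 = 0.073065.
t = 1.6997 / 0.073065 ≈ 23.263 hours.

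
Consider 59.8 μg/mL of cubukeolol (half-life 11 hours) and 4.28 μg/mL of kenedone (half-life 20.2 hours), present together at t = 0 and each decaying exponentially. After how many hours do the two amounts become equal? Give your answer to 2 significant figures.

Set 59.8·(1/2)^(t/11) = 4.28·(1/2)^(t/20.2).
Taking log₂: log₂(59.8/4.28) = t·(1/11 − 1/20.2).
log₂(13.972) = 3.8045; 1/11 − 1/20.2 = 0.041404.
t = 3.8045 / 0.041404 ≈ 91.886 hours.

92 hours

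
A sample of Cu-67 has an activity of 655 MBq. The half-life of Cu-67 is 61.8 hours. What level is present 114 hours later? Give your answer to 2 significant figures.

Number of half-lives: n = 114/61.8 ≈ 1.8447.
Remaining = 655 × (1/2)^1.8447 = 655 × 0.27842 ≈ 182.37 MBq.

180 MBq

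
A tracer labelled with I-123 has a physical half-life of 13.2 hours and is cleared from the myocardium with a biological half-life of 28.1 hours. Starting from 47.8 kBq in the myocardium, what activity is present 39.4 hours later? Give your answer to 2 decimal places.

1/t_eff = 1/t_phys + 1/t_biol = 1/13.2 + 1/28.1 = 0.11134 per hour.
t_eff = 13.2 × 28.1 / (13.2 + 28.1) ≈ 8.9811 hours.
Remaining = 47.8 × (1/2)^(39.4/8.9811) = 47.8 × (1/2)^4.387 ≈ 2.2846 kBq.

2.28 kBq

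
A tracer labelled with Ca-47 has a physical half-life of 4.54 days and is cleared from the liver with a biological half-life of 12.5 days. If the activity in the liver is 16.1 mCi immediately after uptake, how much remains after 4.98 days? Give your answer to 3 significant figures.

1/t_eff = 1/t_phys + 1/t_biol = 1/4.54 + 1/12.5 = 0.30026 per day.
t_eff = 4.54 × 12.5 / (4.54 + 12.5) ≈ 3.3304 days.
Remaining = 16.1 × (1/2)^(4.98/3.3304) = 16.1 × (1/2)^1.4953 ≈ 5.7107 mCi.

5.71 mCi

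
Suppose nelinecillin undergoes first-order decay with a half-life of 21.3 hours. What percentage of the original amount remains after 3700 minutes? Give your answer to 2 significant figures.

3700 minutes = 61.6667 hours.
n = 61.6667/21.3 ≈ 2.8951 half-lives.
Fraction remaining = (1/2)^2.8951 ≈ 0.13442, i.e. 13.442%.

13%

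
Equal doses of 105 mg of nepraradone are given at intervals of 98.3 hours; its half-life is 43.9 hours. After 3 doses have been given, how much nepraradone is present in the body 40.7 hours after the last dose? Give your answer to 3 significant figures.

69.4 mg

The 3 doses were given 237.3, 139, 40.7 hours ago.
Total = 105·(1/2)^(237.3/43.9) + 105·(1/2)^(139/43.9) + 105·(1/2)^(40.7/43.9)
      = 2.4773 + 11.696 + 55.221 ≈ 69.394 mg.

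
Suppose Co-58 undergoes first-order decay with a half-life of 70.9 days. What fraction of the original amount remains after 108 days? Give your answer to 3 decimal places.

n = 108/70.9 ≈ 1.5233 half-lives.
Fraction remaining = (1/2)^1.5233 ≈ 0.3479.

0.348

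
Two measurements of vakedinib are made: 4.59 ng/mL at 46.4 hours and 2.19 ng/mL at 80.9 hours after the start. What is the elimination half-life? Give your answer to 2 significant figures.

Over Δt = 80.9 − 46.4 = 34.5 hours, the level fell by a factor of 4.59/2.19 ≈ 2.0959.
n = log₂(2.0959) ≈ 1.0676 half-lives, so t½ = 34.5/1.0676 ≈ 32.317 hours.

32 hours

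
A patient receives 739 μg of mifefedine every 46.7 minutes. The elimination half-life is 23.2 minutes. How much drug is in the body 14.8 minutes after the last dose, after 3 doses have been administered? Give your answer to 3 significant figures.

The 3 doses were given 108.2, 61.5, 14.8 minutes ago.
Total = 739·(1/2)^(108.2/23.2) + 739·(1/2)^(61.5/23.2) + 739·(1/2)^(14.8/23.2)
      = 29.154 + 117.67 + 474.91 ≈ 621.73 μg.

622 μg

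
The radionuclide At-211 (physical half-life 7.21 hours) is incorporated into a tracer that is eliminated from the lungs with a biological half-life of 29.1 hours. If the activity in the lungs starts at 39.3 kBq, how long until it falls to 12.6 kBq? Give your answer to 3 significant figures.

9.48 hours

1/t_eff = 1/t_phys + 1/t_biol = 1/7.21 + 1/29.1 = 0.17306 per hour.
t_eff = 7.21 × 29.1 / (7.21 + 29.1) ≈ 5.7783 hours.
n = log₂(39.3/12.6) ≈ 1.6411; t = 1.6411 × 5.7783 ≈ 9.4828 hours.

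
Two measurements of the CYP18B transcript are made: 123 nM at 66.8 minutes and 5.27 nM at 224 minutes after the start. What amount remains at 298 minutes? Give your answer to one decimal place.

Over Δt = 224 − 66.8 = 157.2 minutes, the level fell by a factor of 123/5.27 ≈ 23.34.
n = log₂(23.34) ≈ 4.5447 half-lives, so t½ = 157.2/4.5447 ≈ 34.59 minutes.
From t = 224 to t = 298: 5.27 × (1/2)^((298−224)/34.59) ≈ 1.1962 nM.

1.2 nM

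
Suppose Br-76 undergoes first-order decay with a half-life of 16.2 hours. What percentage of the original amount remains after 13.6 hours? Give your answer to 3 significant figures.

n = 13.6/16.2 ≈ 0.83951 half-lives.
Fraction remaining = (1/2)^0.83951 ≈ 0.55883, i.e. 55.883%.

55.9%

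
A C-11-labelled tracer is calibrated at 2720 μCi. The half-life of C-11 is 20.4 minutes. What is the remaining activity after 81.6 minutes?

Elapsed time is 4 half-lives (81.6/20.4).
Each half-life halves the amount: 2720 × (1/2)^4 = 2720/16 = 170 μCi.

170 μCi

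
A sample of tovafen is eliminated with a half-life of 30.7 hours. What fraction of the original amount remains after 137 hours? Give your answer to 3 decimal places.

n = 137/30.7 ≈ 4.4625 half-lives.
Fraction remaining = (1/2)^4.4625 ≈ 0.045357.

0.045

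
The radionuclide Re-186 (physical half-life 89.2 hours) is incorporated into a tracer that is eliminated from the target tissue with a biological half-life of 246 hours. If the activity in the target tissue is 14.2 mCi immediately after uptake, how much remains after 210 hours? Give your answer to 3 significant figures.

1.54 mCi

1/t_eff = 1/t_phys + 1/t_biol = 1/89.2 + 1/246 = 0.015276 per hour.
t_eff = 89.2 × 246 / (89.2 + 246) ≈ 65.463 hours.
Remaining = 14.2 × (1/2)^(210/65.463) = 14.2 × (1/2)^3.2079 ≈ 1.5368 mCi.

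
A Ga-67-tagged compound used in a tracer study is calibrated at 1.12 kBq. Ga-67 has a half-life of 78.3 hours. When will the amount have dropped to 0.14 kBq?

0.14/1.12 = 1/8, so 3 half-lives have elapsed.
t = 3 × 78.3 = 234.9 hours.

234.9 hours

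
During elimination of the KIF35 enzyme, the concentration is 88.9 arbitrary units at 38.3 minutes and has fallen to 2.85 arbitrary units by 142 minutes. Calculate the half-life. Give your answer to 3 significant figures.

20.9 minutes

Over Δt = 142 − 38.3 = 103.7 minutes, the level fell by a factor of 88.9/2.85 ≈ 31.193.
n = log₂(31.193) ≈ 4.9631 half-lives, so t½ = 103.7/4.9631 ≈ 20.894 minutes.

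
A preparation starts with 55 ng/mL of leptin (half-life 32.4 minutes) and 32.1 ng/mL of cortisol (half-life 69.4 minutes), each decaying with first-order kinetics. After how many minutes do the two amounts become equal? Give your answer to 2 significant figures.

47 minutes

Set 55·(1/2)^(t/32.4) = 32.1·(1/2)^(t/69.4).
Taking log₂: log₂(55/32.1) = t·(1/32.4 − 1/69.4).
log₂(1.7134) = 0.77686; 1/32.4 − 1/69.4 = 0.016455.
t = 0.77686 / 0.016455 ≈ 47.211 minutes.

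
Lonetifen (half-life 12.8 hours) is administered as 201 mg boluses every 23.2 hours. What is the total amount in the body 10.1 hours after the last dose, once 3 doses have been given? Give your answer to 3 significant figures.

The 3 doses were given 56.5, 33.3, 10.1 hours ago.
Total = 201·(1/2)^(56.5/12.8) + 201·(1/2)^(33.3/12.8) + 201·(1/2)^(10.1/12.8)
      = 9.4282 + 33.117 + 116.32 ≈ 158.87 mg.

159 mg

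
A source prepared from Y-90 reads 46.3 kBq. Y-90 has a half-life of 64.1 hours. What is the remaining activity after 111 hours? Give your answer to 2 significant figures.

Number of half-lives: n = 111/64.1 ≈ 1.7317.
Remaining = 46.3 × (1/2)^1.7317 = 46.3 × 0.3011 ≈ 13.941 kBq.

14 kBq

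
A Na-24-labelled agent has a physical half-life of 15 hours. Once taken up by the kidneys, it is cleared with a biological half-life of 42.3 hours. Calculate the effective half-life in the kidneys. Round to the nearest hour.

1/t_eff = 1/t_phys + 1/t_biol = 1/15 + 1/42.3 = 0.090307 per hour.
t_eff = 15 × 42.3 / (15 + 42.3) ≈ 11.073 hours.

11 hours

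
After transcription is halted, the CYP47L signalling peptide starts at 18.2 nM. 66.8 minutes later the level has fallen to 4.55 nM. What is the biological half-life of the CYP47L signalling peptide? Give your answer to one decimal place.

A/A₀ = 4.55/18.2 ≈ 0.25.
n = log₂(4) ≈ 2 half-lives elapsed in 66.8 minutes.
t½ = 66.8/2 ≈ 33.4 minutes.

33.4 minutes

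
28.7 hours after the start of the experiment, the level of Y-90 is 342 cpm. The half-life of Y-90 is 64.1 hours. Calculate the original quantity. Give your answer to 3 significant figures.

Number of half-lives elapsed: n = 28.7/64.1 ≈ 0.44774.
A₀ = A × 2^n = 342 × 2^0.44774 = 342 × 1.3639 ≈ 466.45 cpm.

466 cpm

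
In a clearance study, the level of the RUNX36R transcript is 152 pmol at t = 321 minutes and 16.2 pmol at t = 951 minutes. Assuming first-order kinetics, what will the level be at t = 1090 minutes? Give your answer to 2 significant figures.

Over Δt = 951 − 321 = 630 minutes, the level fell by a factor of 152/16.2 ≈ 9.3827.
n = log₂(9.3827) ≈ 3.23 half-lives, so t½ = 630/3.23 ≈ 195.05 minutes.
From t = 951 to t = 1090: 16.2 × (1/2)^((1090−951)/195.05) ≈ 9.8852 pmol.

9.9 pmol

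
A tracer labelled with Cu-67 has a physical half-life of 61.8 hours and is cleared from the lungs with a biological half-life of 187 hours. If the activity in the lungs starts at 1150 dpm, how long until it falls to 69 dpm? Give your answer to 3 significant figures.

189 hours

1/t_eff = 1/t_phys + 1/t_biol = 1/61.8 + 1/187 = 0.021529 per hour.
t_eff = 61.8 × 187 / (61.8 + 187) ≈ 46.449 hours.
n = log₂(1150/69) ≈ 4.0589; t = 4.0589 × 46.449 ≈ 188.53 hours.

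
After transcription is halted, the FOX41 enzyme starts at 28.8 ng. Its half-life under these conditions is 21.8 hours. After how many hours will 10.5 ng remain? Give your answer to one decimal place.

Fraction remaining = 10.5/28.8 ≈ 0.36458.
n = log₂(28.8/10.5) = ln(2.7429)/ln 2 ≈ 1.4557 half-lives.
t = n × t½ = 1.4557 × 21.8 ≈ 31.734 hours.

31.7 hours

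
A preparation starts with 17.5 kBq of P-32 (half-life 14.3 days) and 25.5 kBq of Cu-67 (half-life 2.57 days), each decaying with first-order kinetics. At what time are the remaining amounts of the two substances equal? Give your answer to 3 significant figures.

Set 17.5·(1/2)^(t/14.3) = 25.5·(1/2)^(t/2.57).
Taking log₂: log₂(17.5/25.5) = t·(1/14.3 − 1/2.57).
log₂(0.68627) = -0.54314; 1/14.3 − 1/2.57 = -0.31917.
t = -0.54314 / -0.31917 ≈ 1.7017 days.

1.70 days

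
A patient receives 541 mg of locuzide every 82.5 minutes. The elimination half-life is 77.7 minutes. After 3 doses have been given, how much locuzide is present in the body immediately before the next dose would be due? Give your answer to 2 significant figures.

440 mg

The 3 doses were given 247.5, 165, 82.5 minutes ago.
Total = 541·(1/2)^(247.5/77.7) + 541·(1/2)^(165/77.7) + 541·(1/2)^(82.5/77.7)
      = 59.473 + 124.15 + 259.16 ≈ 442.78 mg.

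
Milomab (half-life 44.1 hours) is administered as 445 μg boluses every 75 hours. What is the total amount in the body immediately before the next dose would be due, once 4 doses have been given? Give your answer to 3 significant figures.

The 4 doses were given 300, 225, 150, 75 hours ago.
Total = 445·(1/2)^(300/44.1) + 445·(1/2)^(225/44.1) + 445·(1/2)^(150/44.1) + 445·(1/2)^(75/44.1)
      = 3.986 + 12.957 + 42.116 + 136.9 ≈ 195.96 μg.

196 μg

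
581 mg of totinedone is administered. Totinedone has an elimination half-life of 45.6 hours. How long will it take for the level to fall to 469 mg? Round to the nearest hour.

Fraction remaining = 469/581 ≈ 0.80723.
n = log₂(581/469) = ln(1.2388)/ln 2 ≈ 0.30895 half-lives.
t = n × t½ = 0.30895 × 45.6 ≈ 14.088 hours.

14 hours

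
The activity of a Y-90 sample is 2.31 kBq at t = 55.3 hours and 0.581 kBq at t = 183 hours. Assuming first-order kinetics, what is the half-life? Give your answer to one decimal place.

64.1 hours

Over Δt = 183 − 55.3 = 127.7 hours, the level fell by a factor of 2.31/0.581 ≈ 3.9759.
n = log₂(3.9759) ≈ 1.9913 half-lives, so t½ = 127.7/1.9913 ≈ 64.13 hours.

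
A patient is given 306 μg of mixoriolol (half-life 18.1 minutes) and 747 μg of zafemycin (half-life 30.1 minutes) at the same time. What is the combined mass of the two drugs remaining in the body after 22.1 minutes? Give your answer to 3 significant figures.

580 μg

mixoriolol: 306 × (1/2)^(22.1/18.1) = 306 × (1/2)^1.221 ≈ 131.27 μg.
zafemycin: 747 × (1/2)^(22.1/30.1) = 747 × (1/2)^0.73422 ≈ 449.05 μg.
Total = 131.27 + 449.05 ≈ 580.32 μg.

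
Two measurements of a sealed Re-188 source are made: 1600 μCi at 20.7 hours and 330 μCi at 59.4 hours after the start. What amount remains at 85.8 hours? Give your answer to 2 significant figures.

110 μCi

Over Δt = 59.4 − 20.7 = 38.7 hours, the level fell by a factor of 1600/330 ≈ 4.8485.
n = log₂(4.8485) ≈ 2.2775 half-lives, so t½ = 38.7/2.2775 ≈ 16.992 hours.
From t = 59.4 to t = 85.8: 330 × (1/2)^((85.8−59.4)/16.992) ≈ 112.41 μCi.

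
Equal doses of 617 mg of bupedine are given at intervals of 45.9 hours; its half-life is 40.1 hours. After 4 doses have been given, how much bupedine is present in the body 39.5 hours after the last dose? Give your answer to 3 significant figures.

The 4 doses were given 177.2, 131.3, 85.4, 39.5 hours ago.
Total = 617·(1/2)^(177.2/40.1) + 617·(1/2)^(131.3/40.1) + 617·(1/2)^(85.4/40.1) + 617·(1/2)^(39.5/40.1)
      = 28.843 + 63.77 + 140.99 + 311.72 ≈ 545.32 mg.

545 mg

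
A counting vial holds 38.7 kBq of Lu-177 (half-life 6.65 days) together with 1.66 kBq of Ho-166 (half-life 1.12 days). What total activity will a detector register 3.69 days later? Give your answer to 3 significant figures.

Lu-177: 38.7 × (1/2)^(3.69/6.65) = 38.7 × (1/2)^0.55489 ≈ 26.343 kBq.
Ho-166: 1.66 × (1/2)^(3.69/1.12) = 1.66 × (1/2)^3.2946 ≈ 0.16917 kBq.
Total = 26.343 + 0.16917 ≈ 26.513 kBq.

26.5 kBq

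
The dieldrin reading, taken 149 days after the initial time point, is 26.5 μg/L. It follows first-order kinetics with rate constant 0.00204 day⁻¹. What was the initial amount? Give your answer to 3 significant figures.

35.9 μg/L

t½ = ln 2 / λ = 0.69315 / 0.00204 ≈ 339.78 days.
Number of half-lives elapsed: n = 149/339.78 ≈ 0.43852.
A₀ = A × 2^n = 26.5 × 2^0.43852 = 26.5 × 1.3552 ≈ 35.913 μg/L.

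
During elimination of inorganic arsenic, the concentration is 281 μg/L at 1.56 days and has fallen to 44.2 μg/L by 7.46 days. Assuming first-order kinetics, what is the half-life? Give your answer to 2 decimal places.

Over Δt = 7.46 − 1.56 = 5.9 days, the level fell by a factor of 281/44.2 ≈ 6.3575.
n = log₂(6.3575) ≈ 2.6685 half-lives, so t½ = 5.9/2.6685 ≈ 2.211 days.

2.21 days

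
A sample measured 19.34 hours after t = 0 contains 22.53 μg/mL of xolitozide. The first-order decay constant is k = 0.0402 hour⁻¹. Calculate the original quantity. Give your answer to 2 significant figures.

49 μg/mL

t½ = ln 2 / k = 0.69315 / 0.0402 ≈ 17.242 hours.
Number of half-lives elapsed: n = 19.34/17.242 ≈ 1.1216.
A₀ = A × 2^n = 22.53 × 2^1.1216 = 22.53 × 2.176 ≈ 49.024 μg/mL.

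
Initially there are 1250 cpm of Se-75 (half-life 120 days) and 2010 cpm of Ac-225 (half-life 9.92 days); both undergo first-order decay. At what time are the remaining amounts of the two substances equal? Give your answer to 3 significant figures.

Set 1250·(1/2)^(t/120) = 2010·(1/2)^(t/9.92).
Taking log₂: log₂(1250/2010) = t·(1/120 − 1/9.92).
log₂(0.62189) = -0.68527; 1/120 − 1/9.92 = -0.092473.
t = -0.68527 / -0.092473 ≈ 7.4104 days.

7.41 days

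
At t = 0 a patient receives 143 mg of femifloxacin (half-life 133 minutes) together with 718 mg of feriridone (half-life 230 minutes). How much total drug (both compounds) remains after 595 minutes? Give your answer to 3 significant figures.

126 mg

femifloxacin: 143 × (1/2)^(595/133) = 143 × (1/2)^4.4737 ≈ 6.4361 mg.
feriridone: 718 × (1/2)^(595/230) = 718 × (1/2)^2.587 ≈ 119.5 mg.
Total = 6.4361 + 119.5 ≈ 125.94 mg.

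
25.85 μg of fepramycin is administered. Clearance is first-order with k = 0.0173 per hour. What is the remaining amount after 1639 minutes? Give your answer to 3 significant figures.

t½ = ln 2 / k = 0.69315 / 0.0173 ≈ 40.066 hours.
Convert the elapsed time: 1639 minutes = 27.3167 hours.
Number of half-lives: n = 27.3167/40.066 ≈ 0.68179.
Remaining = 25.85 × (1/2)^0.68179 = 25.85 × 0.62339 ≈ 16.115 μg.

16.1 μg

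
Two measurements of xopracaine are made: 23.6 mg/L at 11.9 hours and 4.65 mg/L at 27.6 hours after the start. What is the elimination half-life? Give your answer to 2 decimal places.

6.70 hours

Over Δt = 27.6 − 11.9 = 15.7 hours, the level fell by a factor of 23.6/4.65 ≈ 5.0753.
n = log₂(5.0753) ≈ 2.3435 half-lives, so t½ = 15.7/2.3435 ≈ 6.6994 hours.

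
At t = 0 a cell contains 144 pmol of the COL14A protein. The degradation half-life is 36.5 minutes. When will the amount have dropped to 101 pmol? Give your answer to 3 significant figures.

Fraction remaining = 101/144 ≈ 0.70139.
n = log₂(144/101) = ln(1.4257)/ln 2 ≈ 0.51171 half-lives.
t = n × t½ = 0.51171 × 36.5 ≈ 18.678 minutes.

18.7 minutes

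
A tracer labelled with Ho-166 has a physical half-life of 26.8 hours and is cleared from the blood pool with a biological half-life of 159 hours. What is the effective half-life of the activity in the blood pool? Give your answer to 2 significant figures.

23 hours

1/t_eff = 1/t_phys + 1/t_biol = 1/26.8 + 1/159 = 0.043603 per hour.
t_eff = 26.8 × 159 / (26.8 + 159) ≈ 22.934 hours.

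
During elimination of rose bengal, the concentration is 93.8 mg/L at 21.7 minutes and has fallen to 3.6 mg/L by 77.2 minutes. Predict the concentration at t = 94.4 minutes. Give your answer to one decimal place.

Over Δt = 77.2 − 21.7 = 55.5 minutes, the level fell by a factor of 93.8/3.6 ≈ 26.056.
n = log₂(26.056) ≈ 4.7035 half-lives, so t½ = 55.5/4.7035 ≈ 11.8 minutes.
From t = 77.2 to t = 94.4: 3.6 × (1/2)^((94.4−77.2)/11.8) ≈ 1.3107 mg/L.

1.3 mg/L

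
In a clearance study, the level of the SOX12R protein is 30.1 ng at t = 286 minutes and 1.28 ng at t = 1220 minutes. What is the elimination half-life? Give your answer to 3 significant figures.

205 minutes

Over Δt = 1220 − 286 = 934 minutes, the level fell by a factor of 30.1/1.28 ≈ 23.516.
n = log₂(23.516) ≈ 4.5555 half-lives, so t½ = 934/4.5555 ≈ 205.02 minutes.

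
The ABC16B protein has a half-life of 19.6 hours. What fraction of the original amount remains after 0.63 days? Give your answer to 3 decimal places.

0.586

0.63 days = 15.12 hours.
n = 15.12/19.6 ≈ 0.77143 half-lives.
Fraction remaining = (1/2)^0.77143 ≈ 0.58584.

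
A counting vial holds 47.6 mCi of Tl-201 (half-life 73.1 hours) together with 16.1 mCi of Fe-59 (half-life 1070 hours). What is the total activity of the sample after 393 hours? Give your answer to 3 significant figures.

Tl-201: 47.6 × (1/2)^(393/73.1) = 47.6 × (1/2)^5.3762 ≈ 1.1461 mCi.
Fe-59: 16.1 × (1/2)^(393/1070) = 16.1 × (1/2)^0.36729 ≈ 12.481 mCi.
Total = 1.1461 + 12.481 ≈ 13.627 mCi.

13.6 mCi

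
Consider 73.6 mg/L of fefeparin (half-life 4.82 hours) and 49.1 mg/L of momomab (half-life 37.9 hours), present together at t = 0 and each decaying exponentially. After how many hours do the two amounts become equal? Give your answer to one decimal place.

3.2 hours

Set 73.6·(1/2)^(t/4.82) = 49.1·(1/2)^(t/37.9).
Taking log₂: log₂(73.6/49.1) = t·(1/4.82 − 1/37.9).
log₂(1.499) = 0.58398; 1/4.82 − 1/37.9 = 0.18108.
t = 0.58398 / 0.18108 ≈ 3.2249 hours.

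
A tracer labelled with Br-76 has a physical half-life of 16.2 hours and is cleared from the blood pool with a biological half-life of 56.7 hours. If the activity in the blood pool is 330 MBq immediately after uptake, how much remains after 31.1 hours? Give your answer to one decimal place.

59.6 MBq

1/t_eff = 1/t_phys + 1/t_biol = 1/16.2 + 1/56.7 = 0.079365 per hour.
t_eff = 16.2 × 56.7 / (16.2 + 56.7) ≈ 12.6 hours.
Remaining = 330 × (1/2)^(31.1/12.6) = 330 × (1/2)^2.4683 ≈ 59.634 MBq.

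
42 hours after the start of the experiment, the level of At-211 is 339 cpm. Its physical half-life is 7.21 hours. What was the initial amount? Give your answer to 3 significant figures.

Number of half-lives elapsed: n = 42/7.21 ≈ 5.8252.
A₀ = A × 2^n = 339 × 2^5.8252 = 339 × 56.699 ≈ 19221 cpm.

19200 cpm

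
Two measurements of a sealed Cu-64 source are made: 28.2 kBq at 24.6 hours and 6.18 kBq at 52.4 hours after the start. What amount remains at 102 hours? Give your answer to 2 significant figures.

Over Δt = 52.4 − 24.6 = 27.8 hours, the level fell by a factor of 28.2/6.18 ≈ 4.5631.
n = log₂(4.5631) ≈ 2.19 half-lives, so t½ = 27.8/2.19 ≈ 12.694 hours.
From t = 52.4 to t = 102: 6.18 × (1/2)^((102−52.4)/12.694) ≈ 0.41186 kBq.

0.41 kBq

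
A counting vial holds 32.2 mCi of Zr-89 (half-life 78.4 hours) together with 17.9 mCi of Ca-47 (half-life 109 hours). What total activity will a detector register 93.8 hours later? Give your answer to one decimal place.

23.9 mCi

Zr-89: 32.2 × (1/2)^(93.8/78.4) = 32.2 × (1/2)^1.1964 ≈ 14.051 mCi.
Ca-47: 17.9 × (1/2)^(93.8/109) = 17.9 × (1/2)^0.86055 ≈ 9.8583 mCi.
Total = 14.051 + 9.8583 ≈ 23.909 mCi.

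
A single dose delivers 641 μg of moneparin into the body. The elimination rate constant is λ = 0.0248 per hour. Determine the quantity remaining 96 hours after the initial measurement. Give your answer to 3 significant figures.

59.3 μg

t½ = ln 2 / λ = 0.69315 / 0.0248 ≈ 27.949 hours.
Number of half-lives: n = 96/27.949 ≈ 3.4348.
Remaining = 641 × (1/2)^3.4348 = 641 × 0.092477 ≈ 59.277 μg.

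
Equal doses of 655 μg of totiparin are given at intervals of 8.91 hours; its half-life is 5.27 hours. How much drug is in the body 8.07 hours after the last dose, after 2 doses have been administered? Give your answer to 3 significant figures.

297 μg

The 2 doses were given 16.98, 8.07 hours ago.
Total = 655·(1/2)^(16.98/5.27) + 655·(1/2)^(8.07/5.27)
      = 70.197 + 226.61 ≈ 296.8 μg.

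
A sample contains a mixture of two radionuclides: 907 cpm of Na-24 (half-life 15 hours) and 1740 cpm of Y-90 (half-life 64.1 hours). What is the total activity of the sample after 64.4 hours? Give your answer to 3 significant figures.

913 cpm

Na-24: 907 × (1/2)^(64.4/15) = 907 × (1/2)^4.2933 ≈ 46.258 cpm.
Y-90: 1740 × (1/2)^(64.4/64.1) = 1740 × (1/2)^1.0047 ≈ 867.18 cpm.
Total = 46.258 + 867.18 ≈ 913.44 cpm.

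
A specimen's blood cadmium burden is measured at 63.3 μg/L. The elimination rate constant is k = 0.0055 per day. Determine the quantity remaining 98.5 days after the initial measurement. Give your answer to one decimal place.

t½ = ln 2 / k = 0.69315 / 0.0055 ≈ 126.03 days.
Number of half-lives: n = 98.5/126.03 ≈ 0.78158.
Remaining = 63.3 × (1/2)^0.78158 = 63.3 × 0.58173 ≈ 36.823 μg/L.

36.8 μg/L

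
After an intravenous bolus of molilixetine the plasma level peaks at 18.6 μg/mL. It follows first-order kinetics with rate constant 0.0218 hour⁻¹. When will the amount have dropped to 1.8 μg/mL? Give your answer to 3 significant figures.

t½ = ln 2 / k = 0.69315 / 0.0218 ≈ 31.796 hours.
Fraction remaining = 1.8/18.6 ≈ 0.096774.
n = log₂(18.6/1.8) = ln(10.333)/ln 2 ≈ 3.3692 half-lives.
t = n × t½ = 3.3692 × 31.796 ≈ 107.13 hours.

107 hours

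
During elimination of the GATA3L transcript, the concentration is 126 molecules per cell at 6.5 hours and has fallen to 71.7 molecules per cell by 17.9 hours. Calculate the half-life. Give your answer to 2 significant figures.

14 hours

Over Δt = 17.9 − 6.5 = 11.4 hours, the level fell by a factor of 126/71.7 ≈ 1.7573.
n = log₂(1.7573) ≈ 0.81338 half-lives, so t½ = 11.4/0.81338 ≈ 14.016 hours.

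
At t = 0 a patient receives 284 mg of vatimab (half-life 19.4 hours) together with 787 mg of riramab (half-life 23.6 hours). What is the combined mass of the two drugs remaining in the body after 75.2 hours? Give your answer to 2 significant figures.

110 mg

vatimab: 284 × (1/2)^(75.2/19.4) = 284 × (1/2)^3.8763 ≈ 19.339 mg.
riramab: 787 × (1/2)^(75.2/23.6) = 787 × (1/2)^3.1864 ≈ 86.449 mg.
Total = 19.339 + 86.449 ≈ 105.79 mg.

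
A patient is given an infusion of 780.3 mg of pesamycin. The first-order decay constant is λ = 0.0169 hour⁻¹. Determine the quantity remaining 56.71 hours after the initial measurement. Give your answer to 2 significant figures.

t½ = ln 2 / λ = 0.69315 / 0.0169 ≈ 41.015 hours.
Number of half-lives: n = 56.71/41.015 ≈ 1.3827.
Remaining = 780.3 × (1/2)^1.3827 = 780.3 × 0.38351 ≈ 299.25 mg.

300 mg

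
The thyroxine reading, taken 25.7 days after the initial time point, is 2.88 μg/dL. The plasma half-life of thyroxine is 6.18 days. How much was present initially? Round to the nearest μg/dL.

Number of half-lives elapsed: n = 25.7/6.18 ≈ 4.1586.
A₀ = A × 2^n = 2.88 × 2^4.1586 = 2.88 × 17.859 ≈ 51.434 μg/dL.

51 μg/dL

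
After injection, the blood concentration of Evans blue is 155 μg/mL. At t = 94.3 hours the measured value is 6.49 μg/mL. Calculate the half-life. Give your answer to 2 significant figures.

A/A₀ = 6.49/155 ≈ 0.041871.
n = log₂(23.883) ≈ 4.5779 half-lives elapsed in 94.3 hours.
t½ = 94.3/4.5779 ≈ 20.599 hours.

21 hours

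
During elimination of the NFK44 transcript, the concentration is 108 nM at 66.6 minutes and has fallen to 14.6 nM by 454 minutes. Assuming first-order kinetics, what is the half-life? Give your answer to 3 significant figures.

Over Δt = 454 − 66.6 = 387.4 minutes, the level fell by a factor of 108/14.6 ≈ 7.3973.
n = log₂(7.3973) ≈ 2.887 half-lives, so t½ = 387.4/2.887 ≈ 134.19 minutes.

134 minutes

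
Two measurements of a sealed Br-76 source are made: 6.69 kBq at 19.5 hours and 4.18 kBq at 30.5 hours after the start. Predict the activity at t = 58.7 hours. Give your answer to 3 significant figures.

1.25 kBq

Over Δt = 30.5 − 19.5 = 11 hours, the level fell by a factor of 6.69/4.18 ≈ 1.6005.
n = log₂(1.6005) ≈ 0.6785 half-lives, so t½ = 11/0.6785 ≈ 16.212 hours.
From t = 30.5 to t = 58.7: 4.18 × (1/2)^((58.7−30.5)/16.212) ≈ 1.2519 kBq.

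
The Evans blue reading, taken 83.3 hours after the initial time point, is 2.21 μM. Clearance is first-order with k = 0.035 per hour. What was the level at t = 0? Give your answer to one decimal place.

t½ = ln 2 / k = 0.69315 / 0.035 ≈ 19.804 hours.
Number of half-lives elapsed: n = 83.3/19.804 ≈ 4.2062.
A₀ = A × 2^n = 2.21 × 2^4.2062 = 2.21 × 18.458 ≈ 40.792 μM.

40.8 μM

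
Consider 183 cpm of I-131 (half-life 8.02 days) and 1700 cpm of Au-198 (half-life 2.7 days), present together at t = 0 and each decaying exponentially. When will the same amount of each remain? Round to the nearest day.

Set 183·(1/2)^(t/8.02) = 1700·(1/2)^(t/2.7).
Taking log₂: log₂(183/1700) = t·(1/8.02 − 1/2.7).
log₂(0.10765) = -3.2156; 1/8.02 − 1/2.7 = -0.24568.
t = -3.2156 / -0.24568 ≈ 13.089 days.

13 days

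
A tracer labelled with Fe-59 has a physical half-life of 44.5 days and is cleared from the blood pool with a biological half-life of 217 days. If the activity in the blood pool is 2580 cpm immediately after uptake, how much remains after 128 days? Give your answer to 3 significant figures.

233 cpm

1/t_eff = 1/t_phys + 1/t_biol = 1/44.5 + 1/217 = 0.02708 per day.
t_eff = 44.5 × 217 / (44.5 + 217) ≈ 36.927 days.
Remaining = 2580 × (1/2)^(128/36.927) = 2580 × (1/2)^3.4663 ≈ 233.44 cpm.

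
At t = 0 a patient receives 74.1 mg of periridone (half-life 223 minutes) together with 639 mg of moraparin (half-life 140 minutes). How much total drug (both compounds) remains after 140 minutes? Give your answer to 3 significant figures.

367 mg

periridone: 74.1 × (1/2)^(140/223) = 74.1 × (1/2)^0.6278 ≈ 47.955 mg.
moraparin: 639 × (1/2)^(140/140) = 639 × (1/2)^1 ≈ 319.5 mg.
Total = 47.955 + 319.5 ≈ 367.45 mg.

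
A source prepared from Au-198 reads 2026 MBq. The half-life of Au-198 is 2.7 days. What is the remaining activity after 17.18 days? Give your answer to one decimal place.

24.6 MBq

Number of half-lives: n = 17.18/2.7 ≈ 6.363.
Remaining = 2026 × (1/2)^6.363 = 2026 × 0.012149 ≈ 24.615 MBq.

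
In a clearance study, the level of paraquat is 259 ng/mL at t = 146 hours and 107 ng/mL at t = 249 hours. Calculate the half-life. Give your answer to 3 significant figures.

80.8 hours

Over Δt = 249 − 146 = 103 hours, the level fell by a factor of 259/107 ≈ 2.4206.
n = log₂(2.4206) ≈ 1.2753 half-lives, so t½ = 103/1.2753 ≈ 80.763 hours.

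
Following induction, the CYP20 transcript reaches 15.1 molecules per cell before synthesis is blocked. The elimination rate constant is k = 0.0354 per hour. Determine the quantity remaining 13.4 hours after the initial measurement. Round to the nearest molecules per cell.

9 molecules per cell

t½ = ln 2 / k = 0.69315 / 0.0354 ≈ 19.58 hours.
Number of half-lives: n = 13.4/19.58 ≈ 0.68436.
Remaining = 15.1 × (1/2)^0.68436 = 15.1 × 0.62228 ≈ 9.3965 molecules per cell.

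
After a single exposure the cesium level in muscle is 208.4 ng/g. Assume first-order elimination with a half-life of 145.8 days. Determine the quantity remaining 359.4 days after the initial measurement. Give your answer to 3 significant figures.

37.7 ng/g

Number of half-lives: n = 359.4/145.8 ≈ 2.465.
Remaining = 208.4 × (1/2)^2.465 = 208.4 × 0.18112 ≈ 37.744 ng/g.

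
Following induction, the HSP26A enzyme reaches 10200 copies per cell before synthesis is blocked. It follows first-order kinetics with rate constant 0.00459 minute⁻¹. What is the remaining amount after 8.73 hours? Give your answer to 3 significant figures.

t½ = ln 2 / λ = 0.69315 / 0.00459 ≈ 151.01 minutes.
Convert the elapsed time: 8.73 hours = 523.8 minutes.
Number of half-lives: n = 523.8/151.01 ≈ 3.4686.
Remaining = 10200 × (1/2)^3.4686 = 10200 × 0.090334 ≈ 921.41 copies per cell.

921 copies per cell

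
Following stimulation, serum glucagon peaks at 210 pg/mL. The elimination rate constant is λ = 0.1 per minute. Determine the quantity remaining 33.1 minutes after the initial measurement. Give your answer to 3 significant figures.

7.67 pg/mL

t½ = ln 2 / λ = 0.69315 / 0.1 ≈ 6.9315 minutes.
Number of half-lives: n = 33.1/6.9315 ≈ 4.7753.
Remaining = 210 × (1/2)^4.7753 = 210 × 0.036516 ≈ 7.6684 pg/mL.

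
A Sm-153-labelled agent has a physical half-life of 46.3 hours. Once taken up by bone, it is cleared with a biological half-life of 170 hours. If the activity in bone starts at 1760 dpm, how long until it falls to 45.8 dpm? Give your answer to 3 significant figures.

1/t_eff = 1/t_phys + 1/t_biol = 1/46.3 + 1/170 = 0.027481 per hour.
t_eff = 46.3 × 170 / (46.3 + 170) ≈ 36.389 hours.
n = log₂(1760/45.8) ≈ 5.2641; t = 5.2641 × 36.389 ≈ 191.56 hours.

192 hours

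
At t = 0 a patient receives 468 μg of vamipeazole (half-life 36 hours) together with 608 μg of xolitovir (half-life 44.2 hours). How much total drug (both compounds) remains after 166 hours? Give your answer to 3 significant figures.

vamipeazole: 468 × (1/2)^(166/36) = 468 × (1/2)^4.6111 ≈ 19.15 μg.
xolitovir: 608 × (1/2)^(166/44.2) = 608 × (1/2)^3.7557 ≈ 45.013 μg.
Total = 19.15 + 45.013 ≈ 64.163 μg.

64.2 μg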